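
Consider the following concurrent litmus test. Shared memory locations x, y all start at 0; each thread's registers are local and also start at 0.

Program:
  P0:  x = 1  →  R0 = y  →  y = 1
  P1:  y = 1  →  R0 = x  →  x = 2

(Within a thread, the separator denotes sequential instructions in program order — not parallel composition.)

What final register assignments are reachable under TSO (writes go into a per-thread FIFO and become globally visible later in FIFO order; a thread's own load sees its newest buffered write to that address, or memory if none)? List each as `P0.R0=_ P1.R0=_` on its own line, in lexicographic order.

P0.R0=0 P1.R0=0
P0.R0=0 P1.R0=1
P0.R0=1 P1.R0=0
P0.R0=1 P1.R0=1

outcome vector order: (P0.R0,P1.R0)
|TSO outcomes| = 4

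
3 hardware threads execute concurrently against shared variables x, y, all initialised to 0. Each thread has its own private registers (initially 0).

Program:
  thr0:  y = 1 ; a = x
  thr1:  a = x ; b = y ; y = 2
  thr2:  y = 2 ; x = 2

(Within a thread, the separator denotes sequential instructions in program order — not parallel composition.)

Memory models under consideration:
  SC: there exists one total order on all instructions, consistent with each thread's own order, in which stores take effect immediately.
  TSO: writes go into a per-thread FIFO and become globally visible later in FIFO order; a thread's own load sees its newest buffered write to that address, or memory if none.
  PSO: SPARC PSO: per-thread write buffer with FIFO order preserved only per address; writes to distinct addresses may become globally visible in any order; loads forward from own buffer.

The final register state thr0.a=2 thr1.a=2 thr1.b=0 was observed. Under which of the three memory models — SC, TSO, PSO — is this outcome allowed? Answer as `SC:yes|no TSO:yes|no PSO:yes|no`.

SC:no TSO:no PSO:yes

outcome vector order: (thr0.a,thr1.a,thr1.b)
SC (10): 0/0/0; 0/0/1; 0/0/2; 0/2/1; 0/2/2; 2/0/0; 2/0/1; 2/0/2; 2/2/1; 2/2/2
TSO (10): 0/0/0; 0/0/1; 0/0/2; 0/2/1; 0/2/2; 2/0/0; 2/0/1; 2/0/2; 2/2/1; 2/2/2
PSO (12): 0/0/0; 0/0/1; 0/0/2; 0/2/0; 0/2/1; 0/2/2; 2/0/0; 2/0/1; 2/0/2; 2/2/0; 2/2/1; 2/2/2
target 2/2/0 ∈ {PSO}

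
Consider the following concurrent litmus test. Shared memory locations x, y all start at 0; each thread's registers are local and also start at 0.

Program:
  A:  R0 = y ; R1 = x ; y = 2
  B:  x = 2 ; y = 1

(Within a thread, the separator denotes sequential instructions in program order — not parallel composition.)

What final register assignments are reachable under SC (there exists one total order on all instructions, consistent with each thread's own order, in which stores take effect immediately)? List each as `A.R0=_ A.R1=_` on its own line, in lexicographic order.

outcome vector order: (A.R0,A.R1)
|SC outcomes| = 3

A.R0=0 A.R1=0
A.R0=0 A.R1=2
A.R0=1 A.R1=2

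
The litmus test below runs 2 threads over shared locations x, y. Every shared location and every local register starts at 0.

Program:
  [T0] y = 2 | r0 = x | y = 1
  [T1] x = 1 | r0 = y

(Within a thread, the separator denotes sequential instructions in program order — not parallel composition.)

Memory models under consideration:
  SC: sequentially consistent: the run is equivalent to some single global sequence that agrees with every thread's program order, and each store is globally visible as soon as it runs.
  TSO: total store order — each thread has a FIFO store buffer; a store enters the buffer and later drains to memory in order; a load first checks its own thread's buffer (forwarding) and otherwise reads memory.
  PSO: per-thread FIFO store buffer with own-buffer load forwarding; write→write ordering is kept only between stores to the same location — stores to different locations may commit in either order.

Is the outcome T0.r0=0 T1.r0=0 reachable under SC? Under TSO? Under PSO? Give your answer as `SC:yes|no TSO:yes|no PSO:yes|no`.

outcome vector order: (T0.r0,T1.r0)
SC (5): 01, 02, 10, 11, 12
TSO (6): 00, 01, 02, 10, 11, 12
PSO (6): 00, 01, 02, 10, 11, 12
target 00 ∈ {TSO,PSO}

SC:no TSO:yes PSO:yes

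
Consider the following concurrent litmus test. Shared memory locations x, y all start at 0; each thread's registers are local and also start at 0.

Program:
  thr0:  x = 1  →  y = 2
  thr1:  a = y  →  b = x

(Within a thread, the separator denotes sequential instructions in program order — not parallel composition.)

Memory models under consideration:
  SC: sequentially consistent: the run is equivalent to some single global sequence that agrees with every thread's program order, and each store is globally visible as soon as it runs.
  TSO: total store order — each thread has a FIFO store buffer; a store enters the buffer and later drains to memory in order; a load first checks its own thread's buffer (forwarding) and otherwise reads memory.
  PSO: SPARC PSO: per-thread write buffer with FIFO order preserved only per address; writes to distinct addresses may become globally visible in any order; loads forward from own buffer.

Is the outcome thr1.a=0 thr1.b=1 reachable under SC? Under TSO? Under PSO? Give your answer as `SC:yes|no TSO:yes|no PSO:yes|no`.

SC:yes TSO:yes PSO:yes

outcome vector order: (thr1.a,thr1.b)
SC (3): 00 01 21
TSO (3): 00 01 21
PSO (4): 00 01 20 21
target 01 ∈ {SC,TSO,PSO}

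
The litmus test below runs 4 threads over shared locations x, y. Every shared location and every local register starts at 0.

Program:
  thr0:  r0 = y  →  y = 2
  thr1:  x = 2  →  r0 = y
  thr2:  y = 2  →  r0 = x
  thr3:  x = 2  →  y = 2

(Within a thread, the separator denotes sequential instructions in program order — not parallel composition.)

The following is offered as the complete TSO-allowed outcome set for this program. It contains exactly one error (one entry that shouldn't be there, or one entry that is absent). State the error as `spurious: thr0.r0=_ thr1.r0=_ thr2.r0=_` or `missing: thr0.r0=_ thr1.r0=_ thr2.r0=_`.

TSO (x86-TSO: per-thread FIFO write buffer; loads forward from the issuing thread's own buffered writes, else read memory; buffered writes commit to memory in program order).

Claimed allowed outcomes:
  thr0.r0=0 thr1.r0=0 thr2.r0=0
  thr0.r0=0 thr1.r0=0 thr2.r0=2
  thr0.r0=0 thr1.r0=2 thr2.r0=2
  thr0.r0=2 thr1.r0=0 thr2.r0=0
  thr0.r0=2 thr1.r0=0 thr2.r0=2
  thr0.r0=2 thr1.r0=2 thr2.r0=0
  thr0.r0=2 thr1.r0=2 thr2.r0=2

missing: thr0.r0=0 thr1.r0=2 thr2.r0=0

outcome vector order: (thr0.r0,thr1.r0,thr2.r0)
TSO (8): (0,0,0); (0,0,2); (0,2,0); (0,2,2); (2,0,0); (2,0,2); (2,2,0); (2,2,2)
TSO∖claimed = {(0,2,0)}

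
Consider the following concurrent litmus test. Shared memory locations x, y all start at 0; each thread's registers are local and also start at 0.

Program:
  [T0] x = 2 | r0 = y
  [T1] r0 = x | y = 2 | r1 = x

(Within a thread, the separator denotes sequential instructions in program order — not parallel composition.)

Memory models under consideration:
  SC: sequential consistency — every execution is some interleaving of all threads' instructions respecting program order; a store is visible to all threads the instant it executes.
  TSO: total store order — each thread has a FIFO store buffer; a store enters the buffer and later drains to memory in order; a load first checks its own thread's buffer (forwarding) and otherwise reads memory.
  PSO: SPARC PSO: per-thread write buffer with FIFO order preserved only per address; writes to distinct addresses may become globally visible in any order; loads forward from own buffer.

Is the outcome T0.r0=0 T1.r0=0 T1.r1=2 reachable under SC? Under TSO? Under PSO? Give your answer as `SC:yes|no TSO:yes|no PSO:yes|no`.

outcome vector order: (T0.r0,T1.r0,T1.r1)
SC: 5 outcomes — {(0,0,2) (0,2,2) (2,0,0) (2,0,2) (2,2,2)}
TSO: 6 outcomes — {(0,0,0) (0,0,2) (0,2,2) (2,0,0) (2,0,2) (2,2,2)}
PSO: 6 outcomes — {(0,0,0) (0,0,2) (0,2,2) (2,0,0) (2,0,2) (2,2,2)}
target (0,0,2) ∈ {SC,TSO,PSO}

SC:yes TSO:yes PSO:yes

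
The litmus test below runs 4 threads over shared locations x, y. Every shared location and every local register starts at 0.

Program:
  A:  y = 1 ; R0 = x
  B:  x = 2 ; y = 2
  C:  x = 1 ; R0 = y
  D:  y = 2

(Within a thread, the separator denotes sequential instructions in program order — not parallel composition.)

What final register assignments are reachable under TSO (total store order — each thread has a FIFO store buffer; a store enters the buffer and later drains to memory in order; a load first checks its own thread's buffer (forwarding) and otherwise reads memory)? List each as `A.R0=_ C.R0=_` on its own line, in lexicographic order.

outcome vector order: (A.R0,C.R0)
|TSO outcomes| = 9

A.R0=0 C.R0=0
A.R0=0 C.R0=1
A.R0=0 C.R0=2
A.R0=1 C.R0=0
A.R0=1 C.R0=1
A.R0=1 C.R0=2
A.R0=2 C.R0=0
A.R0=2 C.R0=1
A.R0=2 C.R0=2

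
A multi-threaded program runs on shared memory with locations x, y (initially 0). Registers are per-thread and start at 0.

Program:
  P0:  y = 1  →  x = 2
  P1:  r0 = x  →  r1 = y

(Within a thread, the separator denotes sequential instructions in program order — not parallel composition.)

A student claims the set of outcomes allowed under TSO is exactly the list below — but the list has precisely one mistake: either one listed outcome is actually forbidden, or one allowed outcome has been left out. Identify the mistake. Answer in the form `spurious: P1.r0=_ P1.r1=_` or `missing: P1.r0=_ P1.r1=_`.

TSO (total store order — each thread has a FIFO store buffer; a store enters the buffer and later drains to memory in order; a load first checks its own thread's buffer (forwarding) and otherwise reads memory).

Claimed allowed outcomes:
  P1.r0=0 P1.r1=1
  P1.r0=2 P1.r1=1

missing: P1.r0=0 P1.r1=0

outcome vector order: (P1.r0,P1.r1)
TSO: 3 outcomes — {0/0 0/1 2/1}
TSO∖claimed = {0/0}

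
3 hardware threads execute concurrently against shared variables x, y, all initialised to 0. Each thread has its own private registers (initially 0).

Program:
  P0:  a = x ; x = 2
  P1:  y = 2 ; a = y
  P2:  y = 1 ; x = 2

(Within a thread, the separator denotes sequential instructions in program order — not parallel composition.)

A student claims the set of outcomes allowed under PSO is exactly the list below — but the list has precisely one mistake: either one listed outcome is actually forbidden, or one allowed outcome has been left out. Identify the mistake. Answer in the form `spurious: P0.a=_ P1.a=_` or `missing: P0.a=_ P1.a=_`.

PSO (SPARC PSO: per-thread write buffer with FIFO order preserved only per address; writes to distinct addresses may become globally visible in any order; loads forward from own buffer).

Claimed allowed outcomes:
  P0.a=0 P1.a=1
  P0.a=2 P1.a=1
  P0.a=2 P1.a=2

missing: P0.a=0 P1.a=2

outcome vector order: (P0.a,P1.a)
[PSO] allowed = {01, 02, 21, 22}
PSO∖claimed = {02}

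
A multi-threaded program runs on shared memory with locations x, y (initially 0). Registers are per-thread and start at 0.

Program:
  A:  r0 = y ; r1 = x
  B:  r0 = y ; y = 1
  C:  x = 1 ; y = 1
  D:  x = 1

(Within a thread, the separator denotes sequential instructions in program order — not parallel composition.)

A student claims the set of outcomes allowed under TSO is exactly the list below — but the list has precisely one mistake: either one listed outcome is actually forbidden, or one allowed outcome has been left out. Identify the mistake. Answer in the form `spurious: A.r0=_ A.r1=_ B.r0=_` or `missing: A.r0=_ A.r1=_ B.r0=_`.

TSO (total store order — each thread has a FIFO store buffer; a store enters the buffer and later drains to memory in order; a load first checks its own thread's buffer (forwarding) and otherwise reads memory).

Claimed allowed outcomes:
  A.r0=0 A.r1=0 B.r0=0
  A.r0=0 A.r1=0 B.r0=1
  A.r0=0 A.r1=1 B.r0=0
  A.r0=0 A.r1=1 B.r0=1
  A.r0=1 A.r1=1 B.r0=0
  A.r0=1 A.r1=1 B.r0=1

missing: A.r0=1 A.r1=0 B.r0=0

outcome vector order: (A.r0,A.r1,B.r0)
TSO: 7 outcomes — {0/0/0 0/0/1 0/1/0 0/1/1 1/0/0 1/1/0 1/1/1}
TSO∖claimed = {1/0/0}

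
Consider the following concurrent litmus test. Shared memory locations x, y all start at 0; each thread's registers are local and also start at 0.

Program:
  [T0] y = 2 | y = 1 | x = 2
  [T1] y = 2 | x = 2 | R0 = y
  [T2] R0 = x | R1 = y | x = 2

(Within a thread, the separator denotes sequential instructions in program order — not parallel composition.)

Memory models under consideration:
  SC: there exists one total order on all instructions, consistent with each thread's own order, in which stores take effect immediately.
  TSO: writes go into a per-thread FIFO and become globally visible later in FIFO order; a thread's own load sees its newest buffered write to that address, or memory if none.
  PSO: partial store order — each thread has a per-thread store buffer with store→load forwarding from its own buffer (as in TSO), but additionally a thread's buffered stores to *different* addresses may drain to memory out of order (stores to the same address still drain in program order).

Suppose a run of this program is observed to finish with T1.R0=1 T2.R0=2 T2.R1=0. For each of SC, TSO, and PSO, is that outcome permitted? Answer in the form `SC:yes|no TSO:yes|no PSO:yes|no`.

SC:no TSO:no PSO:yes

outcome vector order: (T1.R0,T2.R0,T2.R1)
under SC → <1 0 0>, <1 0 1>, <1 0 2>, <1 2 1>, <1 2 2>, <2 0 0>, <2 0 1>, <2 0 2>, <2 2 1>, <2 2 2>
under TSO → <1 0 0>, <1 0 1>, <1 0 2>, <1 2 1>, <1 2 2>, <2 0 0>, <2 0 1>, <2 0 2>, <2 2 1>, <2 2 2>
under PSO → <1 0 0>, <1 0 1>, <1 0 2>, <1 2 0>, <1 2 1>, <1 2 2>, <2 0 0>, <2 0 1>, <2 0 2>, <2 2 0>, <2 2 1>, <2 2 2>
target <1 2 0> ∈ {PSO}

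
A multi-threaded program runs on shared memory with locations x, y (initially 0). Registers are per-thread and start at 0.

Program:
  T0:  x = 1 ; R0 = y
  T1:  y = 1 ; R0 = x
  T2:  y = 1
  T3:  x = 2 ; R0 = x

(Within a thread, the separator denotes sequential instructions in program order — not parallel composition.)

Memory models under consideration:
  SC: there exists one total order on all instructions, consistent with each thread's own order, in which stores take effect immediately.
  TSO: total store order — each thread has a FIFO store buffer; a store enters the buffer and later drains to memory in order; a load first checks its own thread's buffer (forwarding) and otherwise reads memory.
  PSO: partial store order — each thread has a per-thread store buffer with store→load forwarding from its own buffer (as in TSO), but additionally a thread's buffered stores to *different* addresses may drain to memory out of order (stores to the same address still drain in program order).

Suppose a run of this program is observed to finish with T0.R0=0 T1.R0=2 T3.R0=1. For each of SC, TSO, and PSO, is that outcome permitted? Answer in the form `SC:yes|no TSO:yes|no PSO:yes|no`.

outcome vector order: (T0.R0,T1.R0,T3.R0)
under SC → 011, 012, 022, 101, 102, 111, 112, 121, 122
under TSO → 001, 002, 011, 012, 021, 022, 101, 102, 111, 112, 121, 122
under PSO → 001, 002, 011, 012, 021, 022, 101, 102, 111, 112, 121, 122
target 021 ∈ {TSO,PSO}

SC:no TSO:yes PSO:yes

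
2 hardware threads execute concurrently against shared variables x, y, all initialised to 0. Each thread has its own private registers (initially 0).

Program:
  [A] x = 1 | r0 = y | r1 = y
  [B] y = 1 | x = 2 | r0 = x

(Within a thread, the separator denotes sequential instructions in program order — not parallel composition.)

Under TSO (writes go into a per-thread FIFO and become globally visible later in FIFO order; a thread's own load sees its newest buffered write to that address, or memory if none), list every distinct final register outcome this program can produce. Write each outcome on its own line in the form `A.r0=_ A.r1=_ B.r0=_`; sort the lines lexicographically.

outcome vector order: (A.r0,A.r1,B.r0)
|TSO outcomes| = 6

A.r0=0 A.r1=0 B.r0=1
A.r0=0 A.r1=0 B.r0=2
A.r0=0 A.r1=1 B.r0=1
A.r0=0 A.r1=1 B.r0=2
A.r0=1 A.r1=1 B.r0=1
A.r0=1 A.r1=1 B.r0=2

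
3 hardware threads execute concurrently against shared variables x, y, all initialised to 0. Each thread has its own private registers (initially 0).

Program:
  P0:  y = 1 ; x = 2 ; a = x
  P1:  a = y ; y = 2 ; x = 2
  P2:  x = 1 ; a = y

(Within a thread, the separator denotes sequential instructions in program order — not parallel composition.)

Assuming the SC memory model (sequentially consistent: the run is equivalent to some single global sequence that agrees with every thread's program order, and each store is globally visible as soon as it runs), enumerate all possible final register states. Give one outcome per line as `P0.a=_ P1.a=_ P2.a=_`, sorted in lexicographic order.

outcome vector order: (P0.a,P1.a,P2.a)
|SC outcomes| = 10

P0.a=1 P1.a=0 P2.a=1
P0.a=1 P1.a=0 P2.a=2
P0.a=1 P1.a=1 P2.a=1
P0.a=1 P1.a=1 P2.a=2
P0.a=2 P1.a=0 P2.a=0
P0.a=2 P1.a=0 P2.a=1
P0.a=2 P1.a=0 P2.a=2
P0.a=2 P1.a=1 P2.a=0
P0.a=2 P1.a=1 P2.a=1
P0.a=2 P1.a=1 P2.a=2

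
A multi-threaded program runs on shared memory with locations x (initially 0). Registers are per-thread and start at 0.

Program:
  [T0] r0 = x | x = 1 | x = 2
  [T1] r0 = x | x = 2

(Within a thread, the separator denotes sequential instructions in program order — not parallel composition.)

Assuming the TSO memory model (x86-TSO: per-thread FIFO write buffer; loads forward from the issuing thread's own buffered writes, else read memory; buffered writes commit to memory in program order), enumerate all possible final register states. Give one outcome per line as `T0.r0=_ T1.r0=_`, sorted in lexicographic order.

outcome vector order: (T0.r0,T1.r0)
|TSO outcomes| = 4

T0.r0=0 T1.r0=0
T0.r0=0 T1.r0=1
T0.r0=0 T1.r0=2
T0.r0=2 T1.r0=0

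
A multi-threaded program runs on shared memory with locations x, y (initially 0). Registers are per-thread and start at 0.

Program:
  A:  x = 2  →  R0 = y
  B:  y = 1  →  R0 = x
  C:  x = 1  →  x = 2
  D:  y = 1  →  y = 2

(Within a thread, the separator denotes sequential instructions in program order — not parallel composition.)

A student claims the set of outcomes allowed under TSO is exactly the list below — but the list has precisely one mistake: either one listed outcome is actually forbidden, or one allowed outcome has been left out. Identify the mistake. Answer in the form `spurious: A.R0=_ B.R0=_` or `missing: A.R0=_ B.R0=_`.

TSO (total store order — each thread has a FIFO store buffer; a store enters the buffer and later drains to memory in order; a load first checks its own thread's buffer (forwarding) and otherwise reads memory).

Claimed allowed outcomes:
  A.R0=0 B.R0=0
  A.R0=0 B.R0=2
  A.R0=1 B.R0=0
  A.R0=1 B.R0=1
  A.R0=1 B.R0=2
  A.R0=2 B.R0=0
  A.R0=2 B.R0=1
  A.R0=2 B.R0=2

missing: A.R0=0 B.R0=1

outcome vector order: (A.R0,B.R0)
TSO (9): (0,0); (0,1); (0,2); (1,0); (1,1); (1,2); (2,0); (2,1); (2,2)
TSO∖claimed = {(0,1)}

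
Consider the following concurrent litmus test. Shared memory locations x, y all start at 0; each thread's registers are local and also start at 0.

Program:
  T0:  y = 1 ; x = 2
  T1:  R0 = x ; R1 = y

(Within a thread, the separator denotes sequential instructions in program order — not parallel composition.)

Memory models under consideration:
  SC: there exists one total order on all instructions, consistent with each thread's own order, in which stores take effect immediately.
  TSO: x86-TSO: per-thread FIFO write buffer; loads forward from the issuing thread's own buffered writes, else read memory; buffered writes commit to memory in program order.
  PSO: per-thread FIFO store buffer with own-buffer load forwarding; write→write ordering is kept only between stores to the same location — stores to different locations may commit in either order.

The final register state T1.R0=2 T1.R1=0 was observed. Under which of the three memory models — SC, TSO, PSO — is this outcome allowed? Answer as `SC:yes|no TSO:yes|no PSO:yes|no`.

outcome vector order: (T1.R0,T1.R1)
[SC] allowed = {<0 0>, <0 1>, <2 1>}
[TSO] allowed = {<0 0>, <0 1>, <2 1>}
[PSO] allowed = {<0 0>, <0 1>, <2 0>, <2 1>}
target <2 0> ∈ {PSO}

SC:no TSO:no PSO:yes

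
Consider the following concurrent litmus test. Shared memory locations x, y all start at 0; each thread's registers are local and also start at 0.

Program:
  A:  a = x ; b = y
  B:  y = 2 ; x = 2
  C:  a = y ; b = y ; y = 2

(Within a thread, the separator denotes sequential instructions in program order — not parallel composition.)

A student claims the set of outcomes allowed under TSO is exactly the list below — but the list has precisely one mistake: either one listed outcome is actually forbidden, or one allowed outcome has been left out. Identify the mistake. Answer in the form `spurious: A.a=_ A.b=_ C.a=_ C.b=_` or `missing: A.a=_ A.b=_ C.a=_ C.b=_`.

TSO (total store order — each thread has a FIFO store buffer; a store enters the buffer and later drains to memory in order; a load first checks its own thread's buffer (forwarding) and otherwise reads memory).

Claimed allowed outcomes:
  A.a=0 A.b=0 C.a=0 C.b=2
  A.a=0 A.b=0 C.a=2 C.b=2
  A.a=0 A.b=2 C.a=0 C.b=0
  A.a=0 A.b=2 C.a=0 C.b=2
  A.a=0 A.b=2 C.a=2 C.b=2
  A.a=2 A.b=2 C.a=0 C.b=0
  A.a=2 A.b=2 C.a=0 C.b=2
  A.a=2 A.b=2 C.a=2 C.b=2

outcome vector order: (A.a,A.b,C.a,C.b)
TSO (9): 0/0/0/0 0/0/0/2 0/0/2/2 0/2/0/0 0/2/0/2 0/2/2/2 2/2/0/0 2/2/0/2 2/2/2/2
TSO∖claimed = {0/0/0/0}

missing: A.a=0 A.b=0 C.a=0 C.b=0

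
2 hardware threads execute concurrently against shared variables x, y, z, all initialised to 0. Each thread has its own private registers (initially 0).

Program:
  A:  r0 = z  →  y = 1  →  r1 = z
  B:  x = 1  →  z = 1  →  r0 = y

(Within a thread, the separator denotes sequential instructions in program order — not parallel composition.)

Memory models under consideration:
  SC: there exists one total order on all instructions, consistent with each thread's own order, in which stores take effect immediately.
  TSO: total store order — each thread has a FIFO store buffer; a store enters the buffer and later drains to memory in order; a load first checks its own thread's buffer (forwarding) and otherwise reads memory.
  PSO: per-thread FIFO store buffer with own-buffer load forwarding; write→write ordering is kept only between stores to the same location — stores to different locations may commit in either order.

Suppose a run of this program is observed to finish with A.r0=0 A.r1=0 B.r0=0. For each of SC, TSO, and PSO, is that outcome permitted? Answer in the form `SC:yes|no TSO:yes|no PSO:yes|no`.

outcome vector order: (A.r0,A.r1,B.r0)
SC (5): 0/0/1, 0/1/0, 0/1/1, 1/1/0, 1/1/1
TSO (6): 0/0/0, 0/0/1, 0/1/0, 0/1/1, 1/1/0, 1/1/1
PSO (6): 0/0/0, 0/0/1, 0/1/0, 0/1/1, 1/1/0, 1/1/1
target 0/0/0 ∈ {TSO,PSO}

SC:no TSO:yes PSO:yes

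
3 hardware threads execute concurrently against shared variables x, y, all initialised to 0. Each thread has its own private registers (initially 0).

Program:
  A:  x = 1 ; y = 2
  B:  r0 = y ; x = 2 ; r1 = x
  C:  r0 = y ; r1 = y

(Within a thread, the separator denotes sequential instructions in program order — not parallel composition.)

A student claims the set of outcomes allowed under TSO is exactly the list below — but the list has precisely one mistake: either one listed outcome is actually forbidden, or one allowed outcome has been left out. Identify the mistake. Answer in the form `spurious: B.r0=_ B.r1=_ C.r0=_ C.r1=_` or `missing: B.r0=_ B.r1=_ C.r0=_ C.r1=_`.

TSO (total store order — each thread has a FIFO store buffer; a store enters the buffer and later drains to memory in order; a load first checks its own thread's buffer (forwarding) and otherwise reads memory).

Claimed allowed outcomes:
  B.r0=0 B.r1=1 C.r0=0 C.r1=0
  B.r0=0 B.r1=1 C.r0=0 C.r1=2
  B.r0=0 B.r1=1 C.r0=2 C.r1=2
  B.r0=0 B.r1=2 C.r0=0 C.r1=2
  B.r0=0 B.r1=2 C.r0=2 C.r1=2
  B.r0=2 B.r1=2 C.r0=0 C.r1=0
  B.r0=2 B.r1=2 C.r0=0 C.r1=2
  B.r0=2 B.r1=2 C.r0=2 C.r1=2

missing: B.r0=0 B.r1=2 C.r0=0 C.r1=0

outcome vector order: (B.r0,B.r1,C.r0,C.r1)
TSO (9): 0/1/0/0 0/1/0/2 0/1/2/2 0/2/0/0 0/2/0/2 0/2/2/2 2/2/0/0 2/2/0/2 2/2/2/2
TSO∖claimed = {0/2/0/0}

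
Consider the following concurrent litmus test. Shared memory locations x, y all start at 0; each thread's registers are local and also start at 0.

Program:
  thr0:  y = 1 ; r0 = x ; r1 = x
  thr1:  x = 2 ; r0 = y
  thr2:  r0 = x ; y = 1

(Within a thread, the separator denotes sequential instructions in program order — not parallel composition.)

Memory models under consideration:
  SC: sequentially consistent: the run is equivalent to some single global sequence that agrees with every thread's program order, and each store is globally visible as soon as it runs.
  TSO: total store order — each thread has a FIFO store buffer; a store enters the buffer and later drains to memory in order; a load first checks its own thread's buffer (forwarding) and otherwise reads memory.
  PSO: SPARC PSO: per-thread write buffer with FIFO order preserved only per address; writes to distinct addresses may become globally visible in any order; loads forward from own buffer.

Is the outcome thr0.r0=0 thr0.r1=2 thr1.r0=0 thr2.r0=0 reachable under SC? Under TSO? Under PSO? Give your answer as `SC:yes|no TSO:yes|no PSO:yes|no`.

outcome vector order: (thr0.r0,thr0.r1,thr1.r0,thr2.r0)
under SC → 0010 0012 0210 0212 2200 2202 2210 2212
under TSO → 0000 0002 0010 0012 0200 0202 0210 0212 2200 2202 2210 2212
under PSO → 0000 0002 0010 0012 0200 0202 0210 0212 2200 2202 2210 2212
target 0200 ∈ {TSO,PSO}

SC:no TSO:yes PSO:yes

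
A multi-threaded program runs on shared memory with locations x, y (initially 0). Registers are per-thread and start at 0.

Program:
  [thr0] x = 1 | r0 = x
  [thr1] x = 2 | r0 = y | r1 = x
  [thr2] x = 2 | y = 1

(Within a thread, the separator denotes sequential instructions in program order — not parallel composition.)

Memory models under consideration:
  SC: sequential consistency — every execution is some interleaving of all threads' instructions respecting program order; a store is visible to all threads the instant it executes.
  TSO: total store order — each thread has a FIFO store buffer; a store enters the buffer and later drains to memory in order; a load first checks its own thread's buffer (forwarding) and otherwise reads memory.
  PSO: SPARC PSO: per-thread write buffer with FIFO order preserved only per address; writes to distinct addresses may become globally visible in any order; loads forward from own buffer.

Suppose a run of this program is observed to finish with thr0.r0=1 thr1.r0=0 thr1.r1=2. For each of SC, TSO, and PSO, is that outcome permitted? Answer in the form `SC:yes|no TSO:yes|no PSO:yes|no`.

SC:yes TSO:yes PSO:yes

outcome vector order: (thr0.r0,thr1.r0,thr1.r1)
under SC → 1/0/1, 1/0/2, 1/1/1, 1/1/2, 2/0/1, 2/0/2, 2/1/2
under TSO → 1/0/1, 1/0/2, 1/1/1, 1/1/2, 2/0/1, 2/0/2, 2/1/2
under PSO → 1/0/1, 1/0/2, 1/1/1, 1/1/2, 2/0/1, 2/0/2, 2/1/1, 2/1/2
target 1/0/2 ∈ {SC,TSO,PSO}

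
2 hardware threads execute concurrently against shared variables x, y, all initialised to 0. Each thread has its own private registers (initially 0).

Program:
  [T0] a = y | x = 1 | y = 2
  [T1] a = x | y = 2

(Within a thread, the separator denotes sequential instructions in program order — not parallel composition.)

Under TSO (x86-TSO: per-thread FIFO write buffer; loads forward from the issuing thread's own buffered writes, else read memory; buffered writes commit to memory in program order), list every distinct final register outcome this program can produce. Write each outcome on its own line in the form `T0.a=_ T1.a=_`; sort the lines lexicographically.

outcome vector order: (T0.a,T1.a)
|TSO outcomes| = 3

T0.a=0 T1.a=0
T0.a=0 T1.a=1
T0.a=2 T1.a=0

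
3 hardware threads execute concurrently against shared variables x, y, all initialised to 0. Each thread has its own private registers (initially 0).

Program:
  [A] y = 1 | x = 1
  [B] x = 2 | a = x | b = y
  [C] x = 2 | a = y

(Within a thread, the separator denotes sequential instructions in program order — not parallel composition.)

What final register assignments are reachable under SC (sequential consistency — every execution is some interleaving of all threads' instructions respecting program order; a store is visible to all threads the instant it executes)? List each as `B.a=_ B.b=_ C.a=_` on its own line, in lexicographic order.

B.a=1 B.b=1 C.a=0
B.a=1 B.b=1 C.a=1
B.a=2 B.b=0 C.a=0
B.a=2 B.b=0 C.a=1
B.a=2 B.b=1 C.a=0
B.a=2 B.b=1 C.a=1

outcome vector order: (B.a,B.b,C.a)
|SC outcomes| = 6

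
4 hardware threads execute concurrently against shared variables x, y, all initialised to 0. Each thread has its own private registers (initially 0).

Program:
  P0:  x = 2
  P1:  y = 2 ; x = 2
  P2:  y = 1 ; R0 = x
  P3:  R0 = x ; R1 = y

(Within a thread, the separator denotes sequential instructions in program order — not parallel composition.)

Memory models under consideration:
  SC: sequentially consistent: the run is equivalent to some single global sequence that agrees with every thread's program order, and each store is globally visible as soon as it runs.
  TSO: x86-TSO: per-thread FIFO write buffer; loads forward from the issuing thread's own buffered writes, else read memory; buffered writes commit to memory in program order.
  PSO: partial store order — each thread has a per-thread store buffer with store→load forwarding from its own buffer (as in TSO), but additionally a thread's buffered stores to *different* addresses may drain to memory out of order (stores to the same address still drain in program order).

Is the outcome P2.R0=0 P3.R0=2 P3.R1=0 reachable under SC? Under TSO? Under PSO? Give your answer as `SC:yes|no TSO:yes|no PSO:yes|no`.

SC:no TSO:yes PSO:yes

outcome vector order: (P2.R0,P3.R0,P3.R1)
under SC → (0,0,0); (0,0,1); (0,0,2); (0,2,1); (0,2,2); (2,0,0); (2,0,1); (2,0,2); (2,2,0); (2,2,1); (2,2,2)
under TSO → (0,0,0); (0,0,1); (0,0,2); (0,2,0); (0,2,1); (0,2,2); (2,0,0); (2,0,1); (2,0,2); (2,2,0); (2,2,1); (2,2,2)
under PSO → (0,0,0); (0,0,1); (0,0,2); (0,2,0); (0,2,1); (0,2,2); (2,0,0); (2,0,1); (2,0,2); (2,2,0); (2,2,1); (2,2,2)
target (0,2,0) ∈ {TSO,PSO}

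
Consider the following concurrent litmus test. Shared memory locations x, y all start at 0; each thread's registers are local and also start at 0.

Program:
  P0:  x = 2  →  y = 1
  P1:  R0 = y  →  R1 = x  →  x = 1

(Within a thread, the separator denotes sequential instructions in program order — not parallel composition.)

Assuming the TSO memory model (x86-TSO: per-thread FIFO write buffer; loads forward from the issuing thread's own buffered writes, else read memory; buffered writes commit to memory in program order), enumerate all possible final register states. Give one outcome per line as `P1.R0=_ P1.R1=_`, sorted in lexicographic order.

outcome vector order: (P1.R0,P1.R1)
|TSO outcomes| = 3

P1.R0=0 P1.R1=0
P1.R0=0 P1.R1=2
P1.R0=1 P1.R1=2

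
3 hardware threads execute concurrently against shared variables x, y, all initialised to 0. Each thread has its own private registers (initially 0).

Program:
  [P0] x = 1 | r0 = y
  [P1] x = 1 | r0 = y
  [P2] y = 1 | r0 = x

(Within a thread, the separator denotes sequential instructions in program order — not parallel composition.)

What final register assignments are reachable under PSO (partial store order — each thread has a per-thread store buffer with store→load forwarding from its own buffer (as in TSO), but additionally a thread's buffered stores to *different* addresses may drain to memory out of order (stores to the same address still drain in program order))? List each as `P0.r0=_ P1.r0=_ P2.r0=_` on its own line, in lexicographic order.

outcome vector order: (P0.r0,P1.r0,P2.r0)
|PSO outcomes| = 8

P0.r0=0 P1.r0=0 P2.r0=0
P0.r0=0 P1.r0=0 P2.r0=1
P0.r0=0 P1.r0=1 P2.r0=0
P0.r0=0 P1.r0=1 P2.r0=1
P0.r0=1 P1.r0=0 P2.r0=0
P0.r0=1 P1.r0=0 P2.r0=1
P0.r0=1 P1.r0=1 P2.r0=0
P0.r0=1 P1.r0=1 P2.r0=1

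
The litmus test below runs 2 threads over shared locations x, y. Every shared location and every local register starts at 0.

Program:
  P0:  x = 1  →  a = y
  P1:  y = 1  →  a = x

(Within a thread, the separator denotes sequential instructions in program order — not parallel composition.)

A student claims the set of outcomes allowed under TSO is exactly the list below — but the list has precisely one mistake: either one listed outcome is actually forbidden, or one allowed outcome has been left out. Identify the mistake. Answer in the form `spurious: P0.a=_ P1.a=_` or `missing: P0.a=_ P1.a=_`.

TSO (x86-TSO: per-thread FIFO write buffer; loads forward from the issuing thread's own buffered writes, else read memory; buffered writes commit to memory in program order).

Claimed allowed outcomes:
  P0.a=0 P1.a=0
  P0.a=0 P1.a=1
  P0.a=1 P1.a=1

missing: P0.a=1 P1.a=0

outcome vector order: (P0.a,P1.a)
[TSO] allowed = {00; 01; 10; 11}
TSO∖claimed = {10}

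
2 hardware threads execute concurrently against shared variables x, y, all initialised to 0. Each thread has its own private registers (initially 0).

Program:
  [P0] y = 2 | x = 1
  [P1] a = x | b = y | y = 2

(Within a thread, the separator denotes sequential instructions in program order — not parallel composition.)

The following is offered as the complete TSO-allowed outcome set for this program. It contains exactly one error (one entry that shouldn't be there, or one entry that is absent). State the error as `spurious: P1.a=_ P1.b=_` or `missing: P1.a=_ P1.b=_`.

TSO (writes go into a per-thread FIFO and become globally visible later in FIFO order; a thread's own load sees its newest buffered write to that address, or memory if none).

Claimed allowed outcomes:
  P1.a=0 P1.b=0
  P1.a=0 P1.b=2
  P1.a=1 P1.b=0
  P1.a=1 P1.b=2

spurious: P1.a=1 P1.b=0

outcome vector order: (P1.a,P1.b)
[TSO] allowed = {<0 0>, <0 2>, <1 2>}
claimed∖TSO = {<1 0>}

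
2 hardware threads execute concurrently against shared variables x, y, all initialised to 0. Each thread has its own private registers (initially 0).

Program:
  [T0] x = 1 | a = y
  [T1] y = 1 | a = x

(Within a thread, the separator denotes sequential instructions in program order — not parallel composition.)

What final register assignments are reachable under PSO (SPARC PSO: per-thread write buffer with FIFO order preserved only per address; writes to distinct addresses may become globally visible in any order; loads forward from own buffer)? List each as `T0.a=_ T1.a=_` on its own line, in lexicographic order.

T0.a=0 T1.a=0
T0.a=0 T1.a=1
T0.a=1 T1.a=0
T0.a=1 T1.a=1

outcome vector order: (T0.a,T1.a)
|PSO outcomes| = 4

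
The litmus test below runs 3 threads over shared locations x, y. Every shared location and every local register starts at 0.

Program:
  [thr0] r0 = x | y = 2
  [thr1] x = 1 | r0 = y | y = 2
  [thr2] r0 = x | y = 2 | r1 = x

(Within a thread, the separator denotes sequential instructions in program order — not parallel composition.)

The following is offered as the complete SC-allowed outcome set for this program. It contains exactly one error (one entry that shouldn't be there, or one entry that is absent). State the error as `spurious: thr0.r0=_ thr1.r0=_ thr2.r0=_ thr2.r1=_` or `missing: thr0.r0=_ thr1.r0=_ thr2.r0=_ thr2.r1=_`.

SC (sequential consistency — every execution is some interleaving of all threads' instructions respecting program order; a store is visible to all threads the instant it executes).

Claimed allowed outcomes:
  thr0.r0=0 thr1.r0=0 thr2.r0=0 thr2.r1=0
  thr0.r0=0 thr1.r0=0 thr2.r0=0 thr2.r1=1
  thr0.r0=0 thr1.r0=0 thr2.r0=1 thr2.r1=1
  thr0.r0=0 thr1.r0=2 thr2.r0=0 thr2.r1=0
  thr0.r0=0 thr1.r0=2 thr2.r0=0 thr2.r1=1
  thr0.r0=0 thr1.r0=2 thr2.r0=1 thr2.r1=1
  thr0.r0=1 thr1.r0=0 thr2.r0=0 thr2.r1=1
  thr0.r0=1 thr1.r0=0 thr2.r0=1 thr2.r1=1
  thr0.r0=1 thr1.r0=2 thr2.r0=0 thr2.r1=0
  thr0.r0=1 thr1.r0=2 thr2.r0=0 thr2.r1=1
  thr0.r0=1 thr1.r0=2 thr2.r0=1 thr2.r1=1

spurious: thr0.r0=0 thr1.r0=0 thr2.r0=0 thr2.r1=0

outcome vector order: (thr0.r0,thr1.r0,thr2.r0,thr2.r1)
SC: 10 outcomes — {0001; 0011; 0200; 0201; 0211; 1001; 1011; 1200; 1201; 1211}
claimed∖SC = {0000}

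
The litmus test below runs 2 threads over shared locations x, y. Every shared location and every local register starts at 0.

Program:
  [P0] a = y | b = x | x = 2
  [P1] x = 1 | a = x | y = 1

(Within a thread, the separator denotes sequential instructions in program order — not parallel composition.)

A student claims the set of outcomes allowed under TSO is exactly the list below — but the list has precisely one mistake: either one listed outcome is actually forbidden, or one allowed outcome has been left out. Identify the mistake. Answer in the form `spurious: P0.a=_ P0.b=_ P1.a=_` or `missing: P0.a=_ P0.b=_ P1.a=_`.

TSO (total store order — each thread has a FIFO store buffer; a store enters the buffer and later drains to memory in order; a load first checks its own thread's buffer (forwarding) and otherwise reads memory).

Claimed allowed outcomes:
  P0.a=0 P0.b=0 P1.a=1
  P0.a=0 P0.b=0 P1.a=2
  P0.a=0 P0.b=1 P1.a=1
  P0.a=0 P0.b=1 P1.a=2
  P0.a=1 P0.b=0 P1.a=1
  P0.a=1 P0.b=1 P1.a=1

outcome vector order: (P0.a,P0.b,P1.a)
TSO: 5 outcomes — {001, 002, 011, 012, 111}
claimed∖TSO = {101}

spurious: P0.a=1 P0.b=0 P1.a=1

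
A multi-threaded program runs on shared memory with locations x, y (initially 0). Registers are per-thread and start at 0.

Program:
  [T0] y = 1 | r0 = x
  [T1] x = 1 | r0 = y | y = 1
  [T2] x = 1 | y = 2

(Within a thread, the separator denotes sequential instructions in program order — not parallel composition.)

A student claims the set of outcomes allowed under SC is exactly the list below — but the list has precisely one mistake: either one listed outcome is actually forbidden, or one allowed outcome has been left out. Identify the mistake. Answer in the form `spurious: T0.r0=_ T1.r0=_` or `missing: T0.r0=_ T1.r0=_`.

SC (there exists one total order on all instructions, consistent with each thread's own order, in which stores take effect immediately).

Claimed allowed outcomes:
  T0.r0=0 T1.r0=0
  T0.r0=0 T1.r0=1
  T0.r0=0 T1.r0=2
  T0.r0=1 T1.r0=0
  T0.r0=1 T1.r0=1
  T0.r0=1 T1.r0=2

outcome vector order: (T0.r0,T1.r0)
SC: 5 outcomes — {01; 02; 10; 11; 12}
claimed∖SC = {00}

spurious: T0.r0=0 T1.r0=0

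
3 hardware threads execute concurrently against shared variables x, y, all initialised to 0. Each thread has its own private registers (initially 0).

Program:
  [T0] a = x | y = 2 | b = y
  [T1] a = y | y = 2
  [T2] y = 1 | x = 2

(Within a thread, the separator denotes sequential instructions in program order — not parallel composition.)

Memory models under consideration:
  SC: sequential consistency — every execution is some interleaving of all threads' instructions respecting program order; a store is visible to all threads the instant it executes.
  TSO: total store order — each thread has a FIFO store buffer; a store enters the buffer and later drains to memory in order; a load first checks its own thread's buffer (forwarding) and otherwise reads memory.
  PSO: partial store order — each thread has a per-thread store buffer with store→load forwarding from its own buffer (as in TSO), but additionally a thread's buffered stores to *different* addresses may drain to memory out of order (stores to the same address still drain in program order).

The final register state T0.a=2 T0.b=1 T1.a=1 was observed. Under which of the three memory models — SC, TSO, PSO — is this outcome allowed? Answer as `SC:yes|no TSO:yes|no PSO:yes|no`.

outcome vector order: (T0.a,T0.b,T1.a)
under SC → 0/1/0 0/1/1 0/1/2 0/2/0 0/2/1 0/2/2 2/2/0 2/2/1 2/2/2
under TSO → 0/1/0 0/1/1 0/1/2 0/2/0 0/2/1 0/2/2 2/2/0 2/2/1 2/2/2
under PSO → 0/1/0 0/1/1 0/1/2 0/2/0 0/2/1 0/2/2 2/1/0 2/1/1 2/1/2 2/2/0 2/2/1 2/2/2
target 2/1/1 ∈ {PSO}

SC:no TSO:no PSO:yes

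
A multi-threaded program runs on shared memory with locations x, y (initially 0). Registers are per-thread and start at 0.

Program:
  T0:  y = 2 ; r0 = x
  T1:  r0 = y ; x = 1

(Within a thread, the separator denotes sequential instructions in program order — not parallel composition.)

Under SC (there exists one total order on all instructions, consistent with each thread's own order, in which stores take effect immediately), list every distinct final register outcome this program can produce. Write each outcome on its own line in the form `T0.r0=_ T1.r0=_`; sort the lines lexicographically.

outcome vector order: (T0.r0,T1.r0)
|SC outcomes| = 4

T0.r0=0 T1.r0=0
T0.r0=0 T1.r0=2
T0.r0=1 T1.r0=0
T0.r0=1 T1.r0=2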